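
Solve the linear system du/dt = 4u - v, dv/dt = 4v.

Coefficient matrix A = [[4, -1], [0, 4]].
Characteristic polynomial det(A - λI) = λ^2 - 8λ + 16 = 0.
Single eigenvalue λ = 4 with algebraic multiplicity 2.
Eigenvector v = (1,0); generalized eigenvector w with (A-λI)w=v is (3,-1).
General solution: e^(4t)[K_1·v + K_2·(t·v + w)].

u(t) = K_1e^(4t) + K_2te^(4t) + 3K_2e^(4t), v(t) = -K_2e^(4t)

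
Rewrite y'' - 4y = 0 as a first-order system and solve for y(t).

y(t) = K_1e^(2t) + K_2e^(-2t)

Let x_1 = y, x_2 = y'. Then x_1' = x_2 and x_2' = 4x_1.
A = [[0,1],[4,0]]; det(A-λI) = λ^2 - 4.
Eigenvalues λ = 2, -2 with eigenvectors (1,2), (1,-2).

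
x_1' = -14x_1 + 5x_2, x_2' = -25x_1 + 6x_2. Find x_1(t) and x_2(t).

x_1(t) = -K_1e^(-4t)cos(5t) - K_2e^(-4t)sin(5t), x_2(t) = K_1e^(-4t)sin(5t) - 2K_1e^(-4t)cos(5t) - 2K_2e^(-4t)sin(5t) - K_2e^(-4t)cos(5t)

Coefficient matrix A = [[-14, 5], [-25, 6]].
Characteristic polynomial det(A - λI) = λ^2 + 8λ + 41 = 0.
Eigenvalues λ = -4 ± 5i (complex conjugate pair).
For λ=-4+5i: an eigenvector is (-1,-2) - i(0,1) = (-1, -2 - i).
A real fundamental pair from Re and Im of e^((-4+5i)t)v: X_1 = e^(-4t)(cos(5t)·(-1,-2) + sin(5t)·(0,1)), X_2 = e^(-4t)(sin(5t)·(-1,-2) - cos(5t)·(0,1)).
General solution: K_1X_1 + K_2X_2.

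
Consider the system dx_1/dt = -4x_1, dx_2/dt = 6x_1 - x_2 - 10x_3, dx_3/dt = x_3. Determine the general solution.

x_1(t) = C_3e^(-4t), x_2(t) = -5C_1e^(t) + C_2e^(-t) - 2C_3e^(-4t), x_3(t) = C_1e^(t)

Coefficient matrix A = [[-4, 0, 0], [6, -1, -10], [0, 0, 1]].
det(A - λI) = 0 gives eigenvalues λ = 1, -1, -4.
For λ=1: eigenvector (0,-5,1).
For λ=-1: eigenvector (0,1,0).
For λ=-4: eigenvector (1,-2,0).
General solution: C_1e^(t)(0,-5,1) + C_2e^(-t)(0,1,0) + C_3e^(-4t)(1,-2,0).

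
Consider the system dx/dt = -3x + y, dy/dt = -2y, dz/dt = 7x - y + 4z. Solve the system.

x(t) = c_1e^(-2t) - c_3e^(-3t), y(t) = c_1e^(-2t), z(t) = -c_1e^(-2t) + c_2e^(4t) + c_3e^(-3t)

Coefficient matrix A = [[-3, 1, 0], [0, -2, 0], [7, -1, 4]].
det(A - λI) = 0 gives eigenvalues λ = -2, 4, -3.
For λ=-2: eigenvector (1,1,-1).
For λ=4: eigenvector (0,0,1).
For λ=-3: eigenvector (-1,0,1).
General solution: c_1e^(-2t)(1,1,-1) + c_2e^(4t)(0,0,1) + c_3e^(-3t)(-1,0,1).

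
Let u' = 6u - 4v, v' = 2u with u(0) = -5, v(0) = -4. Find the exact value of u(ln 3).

-189

A = [[6,-4],[2,0]]; eigenvalues λ = 4, 2.
Eigenvectors: (2,1) for λ=4, (-1,-1) for λ=2.
From the initial condition, c_1 = -1, c_2 = 3.
u(ln 3) = (-1)(3^4)(2) + (3)(3^2)(-1) = -189.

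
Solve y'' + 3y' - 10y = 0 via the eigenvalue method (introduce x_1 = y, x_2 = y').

y(t) = K_1e^(-5t) + K_2e^(2t)

Let x_1 = y, x_2 = y'. Then x_1' = x_2 and x_2' = 10x_1 - 3x_2.
A = [[0,1],[10,-3]]; det(A-λI) = λ^2 + 3λ - 10.
Eigenvalues λ = -5, 2 with eigenvectors (1,-5), (1,2).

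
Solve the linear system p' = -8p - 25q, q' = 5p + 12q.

p(t) = -c_1e^(2t)sin(5t) - 2c_1e^(2t)cos(5t) - 2c_2e^(2t)sin(5t) + c_2e^(2t)cos(5t), q(t) = c_1e^(2t)cos(5t) + c_2e^(2t)sin(5t)

Coefficient matrix A = [[-8, -25], [5, 12]].
Characteristic polynomial det(A - λI) = λ^2 - 4λ + 29 = 0.
Eigenvalues λ = 2 ± 5i (complex conjugate pair).
For λ=2+5i: an eigenvector is (-2,1) - i(-1,0) = (-2 + i, 1).
A real fundamental pair from Re and Im of e^((2+5i)t)v: X_1 = e^(2t)(cos(5t)·(-2,1) + sin(5t)·(-1,0)), X_2 = e^(2t)(sin(5t)·(-2,1) - cos(5t)·(-1,0)).
General solution: c_1X_1 + c_2X_2.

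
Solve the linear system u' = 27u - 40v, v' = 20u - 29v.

u(t) = -K_1e^(-t)sin(4t) - 3K_1e^(-t)cos(4t) - 3K_2e^(-t)sin(4t) + K_2e^(-t)cos(4t), v(t) = -K_1e^(-t)sin(4t) - 2K_1e^(-t)cos(4t) - 2K_2e^(-t)sin(4t) + K_2e^(-t)cos(4t)

Coefficient matrix A = [[27, -40], [20, -29]].
Characteristic polynomial det(A - λI) = λ^2 + 2λ + 17 = 0.
Eigenvalues λ = -1 ± 4i (complex conjugate pair).
For λ=-1+4i: an eigenvector is (-3,-2) - i(-1,-1) = (-3 + i, -2 + i).
A real fundamental pair from Re and Im of e^((-1+4i)t)v: X_1 = e^(-t)(cos(4t)·(-3,-2) + sin(4t)·(-1,-1)), X_2 = e^(-t)(sin(4t)·(-3,-2) - cos(4t)·(-1,-1)).
General solution: K_1X_1 + K_2X_2.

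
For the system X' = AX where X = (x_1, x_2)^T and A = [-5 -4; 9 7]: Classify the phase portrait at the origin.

A = [[-5,-4],[9,7]]; det(A-λI) = λ^2 - 2λ + 1.
repeated λ = 1 with a single eigenvector.

unstable improper node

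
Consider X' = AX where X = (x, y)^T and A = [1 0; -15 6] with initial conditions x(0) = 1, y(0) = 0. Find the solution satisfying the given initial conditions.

Coefficient matrix A = [[1, 0], [-15, 6]].
Characteristic polynomial det(A - λI) = λ^2 - 7λ + 6 = 0.
Eigenvalues λ = 6, 1.
For λ=6: (A-λI) row 1 is [-5, 0], so an eigenvector is (0, 1).
For λ=1: (A-λI) row 2 is [-15, 5], so an eigenvector is (-1, -3).
General solution: c_1e^(6t)(0,1) + c_2e^(t)(-1,-3).
Applying x(0)=1, y(0)=0 gives c_1=-3, c_2=-1.

x(t) = e^(t), y(t) = -3e^(6t) + 3e^(t)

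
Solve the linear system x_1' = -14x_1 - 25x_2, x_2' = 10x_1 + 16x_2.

x_1(t) = -2c_1e^(t)sin(5t) - c_1e^(t)cos(5t) - c_2e^(t)sin(5t) + 2c_2e^(t)cos(5t), x_2(t) = c_1e^(t)sin(5t) + c_1e^(t)cos(5t) + c_2e^(t)sin(5t) - c_2e^(t)cos(5t)

Coefficient matrix A = [[-14, -25], [10, 16]].
Characteristic polynomial det(A - λI) = λ^2 - 2λ + 26 = 0.
Eigenvalues λ = 1 ± 5i (complex conjugate pair).
For λ=1+5i: an eigenvector is (-1,1) - i(-2,1) = (-1 + 2i, 1 - i).
A real fundamental pair from Re and Im of e^((1+5i)t)v: X_1 = e^(t)(cos(5t)·(-1,1) + sin(5t)·(-2,1)), X_2 = e^(t)(sin(5t)·(-1,1) - cos(5t)·(-2,1)).
General solution: c_1X_1 + c_2X_2.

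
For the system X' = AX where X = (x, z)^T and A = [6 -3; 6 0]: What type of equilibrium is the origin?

A = [[6,-3],[6,0]]; det(A-λI) = λ^2 - 6λ + 18.
λ = 3 ± 3i: positive real part.

unstable spiral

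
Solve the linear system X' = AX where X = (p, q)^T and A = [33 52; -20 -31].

p(t) = 2C_1e^(t)sin(4t) - 3C_1e^(t)cos(4t) - 3C_2e^(t)sin(4t) - 2C_2e^(t)cos(4t), q(t) = -C_1e^(t)sin(4t) + 2C_1e^(t)cos(4t) + 2C_2e^(t)sin(4t) + C_2e^(t)cos(4t)

Coefficient matrix A = [[33, 52], [-20, -31]].
Characteristic polynomial det(A - λI) = λ^2 - 2λ + 17 = 0.
Eigenvalues λ = 1 ± 4i (complex conjugate pair).
For λ=1+4i: an eigenvector is (-3,2) - i(2,-1) = (-3 - 2i, 2 + i).
A real fundamental pair from Re and Im of e^((1+4i)t)v: X_1 = e^(t)(cos(4t)·(-3,2) + sin(4t)·(2,-1)), X_2 = e^(t)(sin(4t)·(-3,2) - cos(4t)·(2,-1)).
General solution: C_1X_1 + C_2X_2.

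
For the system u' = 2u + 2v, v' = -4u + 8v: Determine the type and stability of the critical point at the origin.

A = [[2,2],[-4,8]]; det(A-λI) = λ^2 - 10λ + 24.
λ = 6, 4: both positive.

unstable node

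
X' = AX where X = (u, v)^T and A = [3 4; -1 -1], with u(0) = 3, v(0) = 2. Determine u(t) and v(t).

Coefficient matrix A = [[3, 4], [-1, -1]].
Characteristic polynomial det(A - λI) = λ^2 - 2λ + 1 = 0.
Single eigenvalue λ = 1 with algebraic multiplicity 2.
Eigenvector v = (2,-1); generalized eigenvector w with (A-λI)w=v is (-3,2).
General solution: e^(t)[K_1·v + K_2·(t·v + w)].
Applying u(0)=3, v(0)=2 gives K_1=12, K_2=7.

u(t) = 14te^(t) + 3e^(t), v(t) = -7te^(t) + 2e^(t)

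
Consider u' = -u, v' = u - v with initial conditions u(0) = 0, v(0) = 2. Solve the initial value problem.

u(t) = 0, v(t) = 2e^(-t)

Coefficient matrix A = [[-1, 0], [1, -1]].
Characteristic polynomial det(A - λI) = λ^2 + 2λ + 1 = 0.
Single eigenvalue λ = -1 with algebraic multiplicity 2.
Eigenvector v = (0,-1); generalized eigenvector w with (A-λI)w=v is (-1,1).
General solution: e^(-t)[C_1·v + C_2·(t·v + w)].
Applying u(0)=0, v(0)=2 gives C_1=-2, C_2=0.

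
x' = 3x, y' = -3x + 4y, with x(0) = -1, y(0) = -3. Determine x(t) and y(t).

Coefficient matrix A = [[3, 0], [-3, 4]].
Characteristic polynomial det(A - λI) = λ^2 - 7λ + 12 = 0.
Eigenvalues λ = 4, 3.
For λ=4: (A-λI) row 1 is [-1, 0], so an eigenvector is (0, -1).
For λ=3: (A-λI) row 2 is [-3, 1], so an eigenvector is (-1, -3).
General solution: C_1e^(4t)(0,-1) + C_2e^(3t)(-1,-3).
Applying x(0)=-1, y(0)=-3 gives C_1=0, C_2=1.

x(t) = -e^(3t), y(t) = -3e^(3t)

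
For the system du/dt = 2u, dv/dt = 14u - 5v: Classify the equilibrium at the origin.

A = [[2,0],[14,-5]]; det(A-λI) = λ^2 + 3λ - 10.
λ = -5, 2: opposite signs.

saddle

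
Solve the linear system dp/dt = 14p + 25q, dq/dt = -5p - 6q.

p(t) = -c_1e^(4t)sin(5t) + 2c_1e^(4t)cos(5t) + 2c_2e^(4t)sin(5t) + c_2e^(4t)cos(5t), q(t) = -c_1e^(4t)cos(5t) - c_2e^(4t)sin(5t)

Coefficient matrix A = [[14, 25], [-5, -6]].
Characteristic polynomial det(A - λI) = λ^2 - 8λ + 41 = 0.
Eigenvalues λ = 4 ± 5i (complex conjugate pair).
For λ=4+5i: an eigenvector is (2,-1) - i(-1,0) = (2 + i, -1).
A real fundamental pair from Re and Im of e^((4+5i)t)v: X_1 = e^(4t)(cos(5t)·(2,-1) + sin(5t)·(-1,0)), X_2 = e^(4t)(sin(5t)·(2,-1) - cos(5t)·(-1,0)).
General solution: c_1X_1 + c_2X_2.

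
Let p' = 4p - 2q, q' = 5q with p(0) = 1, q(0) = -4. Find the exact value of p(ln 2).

144

A = [[4,-2],[0,5]]; eigenvalues λ = 4, 5.
Eigenvectors: (-1,0) for λ=4, (2,-1) for λ=5.
From the initial condition, c_1 = 7, c_2 = 4.
p(ln 2) = (7)(2^4)(-1) + (4)(2^5)(2) = 144.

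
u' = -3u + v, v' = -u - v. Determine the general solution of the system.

u(t) = C_1e^(-2t) + C_2te^(-2t) + 2C_2e^(-2t), v(t) = C_1e^(-2t) + C_2te^(-2t) + 3C_2e^(-2t)

Coefficient matrix A = [[-3, 1], [-1, -1]].
Characteristic polynomial det(A - λI) = λ^2 + 4λ + 4 = 0.
Single eigenvalue λ = -2 with algebraic multiplicity 2.
Eigenvector v = (1,1); generalized eigenvector w with (A-λI)w=v is (2,3).
General solution: e^(-2t)[C_1·v + C_2·(t·v + w)].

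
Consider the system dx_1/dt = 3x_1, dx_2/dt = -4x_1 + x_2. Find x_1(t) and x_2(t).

Coefficient matrix A = [[3, 0], [-4, 1]].
Characteristic polynomial det(A - λI) = λ^2 - 4λ + 3 = 0.
Eigenvalues λ = 3, 1.
For λ=3: (A-λI) row 2 is [-4, -2], so an eigenvector is (-1, 2).
For λ=1: (A-λI) row 1 is [2, 0], so an eigenvector is (0, -1).
General solution: c_1e^(3t)(-1,2) + c_2e^(t)(0,-1).

x_1(t) = -c_1e^(3t), x_2(t) = 2c_1e^(3t) - c_2e^(t)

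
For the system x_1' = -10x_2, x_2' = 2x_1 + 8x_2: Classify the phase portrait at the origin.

unstable spiral

A = [[0,-10],[2,8]]; det(A-λI) = λ^2 - 8λ + 20.
λ = 4 ± 2i: positive real part.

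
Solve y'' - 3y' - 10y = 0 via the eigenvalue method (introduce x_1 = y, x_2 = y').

Let x_1 = y, x_2 = y'. Then x_1' = x_2 and x_2' = 10x_1 + 3x_2.
A = [[0,1],[10,3]]; det(A-λI) = λ^2 - 3λ - 10.
Eigenvalues λ = -2, 5 with eigenvectors (1,-2), (1,5).

y(t) = c_1e^(-2t) + c_2e^(5t)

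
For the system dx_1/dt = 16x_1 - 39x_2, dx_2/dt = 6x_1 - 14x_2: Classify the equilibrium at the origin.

A = [[16,-39],[6,-14]]; det(A-λI) = λ^2 - 2λ + 10.
λ = 1 ± 3i: positive real part.

unstable spiral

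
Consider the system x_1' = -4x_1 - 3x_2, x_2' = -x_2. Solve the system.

Coefficient matrix A = [[-4, -3], [0, -1]].
Characteristic polynomial det(A - λI) = λ^2 + 5λ + 4 = 0.
Eigenvalues λ = -4, -1.
For λ=-4: (A-λI) row 1 is [0, -3], so an eigenvector is (1, 0).
For λ=-1: (A-λI) row 1 is [-3, -3], so an eigenvector is (1, -1).
General solution: K_1e^(-4t)(1,0) + K_2e^(-t)(1,-1).

x_1(t) = K_1e^(-4t) + K_2e^(-t), x_2(t) = -K_2e^(-t)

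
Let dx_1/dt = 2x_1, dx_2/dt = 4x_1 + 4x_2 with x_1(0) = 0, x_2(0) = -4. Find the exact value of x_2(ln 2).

A = [[2,0],[4,4]]; eigenvalues λ = 4, 2.
Eigenvectors: (0,-1) for λ=4, (-1,2) for λ=2.
From the initial condition, c_1 = 4, c_2 = 0.
x_2(ln 2) = (4)(2^4)(-1) + (0)(2^2)(2) = -64.

-64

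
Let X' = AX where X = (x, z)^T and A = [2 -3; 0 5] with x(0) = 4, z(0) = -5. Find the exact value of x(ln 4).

5104

A = [[2,-3],[0,5]]; eigenvalues λ = 2, 5.
Eigenvectors: (1,0) for λ=2, (-1,1) for λ=5.
From the initial condition, c_1 = -1, c_2 = -5.
x(ln 4) = (-1)(4^2)(1) + (-5)(4^5)(-1) = 5104.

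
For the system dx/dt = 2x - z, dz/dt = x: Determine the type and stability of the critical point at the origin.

A = [[2,-1],[1,0]]; det(A-λI) = λ^2 - 2λ + 1.
repeated λ = 1 with a single eigenvector.

unstable improper node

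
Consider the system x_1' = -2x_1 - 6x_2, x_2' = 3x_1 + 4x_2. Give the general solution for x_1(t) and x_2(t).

Coefficient matrix A = [[-2, -6], [3, 4]].
Characteristic polynomial det(A - λI) = λ^2 - 2λ + 10 = 0.
Eigenvalues λ = 1 ± 3i (complex conjugate pair).
For λ=1+3i: an eigenvector is (1,-1) - i(1,0) = (1 - i, -1).
A real fundamental pair from Re and Im of e^((1+3i)t)v: X_1 = e^(t)(cos(3t)·(1,-1) + sin(3t)·(1,0)), X_2 = e^(t)(sin(3t)·(1,-1) - cos(3t)·(1,0)).
General solution: c_1X_1 + c_2X_2.

x_1(t) = c_1e^(t)sin(3t) + c_1e^(t)cos(3t) + c_2e^(t)sin(3t) - c_2e^(t)cos(3t), x_2(t) = -c_1e^(t)cos(3t) - c_2e^(t)sin(3t)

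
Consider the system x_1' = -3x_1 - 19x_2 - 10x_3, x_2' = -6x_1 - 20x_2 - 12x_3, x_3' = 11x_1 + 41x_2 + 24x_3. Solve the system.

x_1(t) = -3c_1e^(t) - 2c_2e^(2t) + c_3e^(-2t), x_2(t) = -2c_1e^(t) + c_3e^(-2t), x_3(t) = 5c_1e^(t) + c_2e^(2t) - 2c_3e^(-2t)

Coefficient matrix A = [[-3, -19, -10], [-6, -20, -12], [11, 41, 24]].
det(A - λI) = 0 gives eigenvalues λ = 1, 2, -2.
For λ=1: eigenvector (-3,-2,5).
For λ=2: eigenvector (-2,0,1).
For λ=-2: eigenvector (1,1,-2).
General solution: c_1e^(t)(-3,-2,5) + c_2e^(2t)(-2,0,1) + c_3e^(-2t)(1,1,-2).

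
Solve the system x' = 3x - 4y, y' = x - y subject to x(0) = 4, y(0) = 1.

Coefficient matrix A = [[3, -4], [1, -1]].
Characteristic polynomial det(A - λI) = λ^2 - 2λ + 1 = 0.
Single eigenvalue λ = 1 with algebraic multiplicity 2.
Eigenvector v = (2,1); generalized eigenvector w with (A-λI)w=v is (-3,-2).
General solution: e^(t)[c_1·v + c_2·(t·v + w)].
Applying x(0)=4, y(0)=1 gives c_1=5, c_2=2.

x(t) = 4te^(t) + 4e^(t), y(t) = 2te^(t) + e^(t)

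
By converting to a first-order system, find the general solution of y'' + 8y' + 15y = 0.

Let x_1 = y, x_2 = y'. Then x_1' = x_2 and x_2' = -15x_1 - 8x_2.
A = [[0,1],[-15,-8]]; det(A-λI) = λ^2 + 8λ + 15.
Eigenvalues λ = -5, -3 with eigenvectors (1,-5), (1,-3).

y(t) = K_1e^(-5t) + K_2e^(-3t)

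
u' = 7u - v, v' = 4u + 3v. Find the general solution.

u(t) = c_1e^(5t) + c_2te^(5t) + c_2e^(5t), v(t) = 2c_1e^(5t) + 2c_2te^(5t) + c_2e^(5t)

Coefficient matrix A = [[7, -1], [4, 3]].
Characteristic polynomial det(A - λI) = λ^2 - 10λ + 25 = 0.
Single eigenvalue λ = 5 with algebraic multiplicity 2.
Eigenvector v = (1,2); generalized eigenvector w with (A-λI)w=v is (1,1).
General solution: e^(5t)[c_1·v + c_2·(t·v + w)].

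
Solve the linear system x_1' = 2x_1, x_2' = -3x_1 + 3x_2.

Coefficient matrix A = [[2, 0], [-3, 3]].
Characteristic polynomial det(A - λI) = λ^2 - 5λ + 6 = 0.
Eigenvalues λ = 2, 3.
For λ=2: (A-λI) row 2 is [-3, 1], so an eigenvector is (1, 3).
For λ=3: (A-λI) row 1 is [-1, 0], so an eigenvector is (0, 1).
General solution: C_1e^(2t)(1,3) + C_2e^(3t)(0,1).

x_1(t) = C_1e^(2t), x_2(t) = 3C_1e^(2t) + C_2e^(3t)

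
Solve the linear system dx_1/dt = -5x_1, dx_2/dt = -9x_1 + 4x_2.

x_1(t) = -c_1e^(-5t), x_2(t) = -c_1e^(-5t) + c_2e^(4t)

Coefficient matrix A = [[-5, 0], [-9, 4]].
Characteristic polynomial det(A - λI) = λ^2 + λ - 20 = 0.
Eigenvalues λ = -5, 4.
For λ=-5: (A-λI) row 2 is [-9, 9], so an eigenvector is (-1, -1).
For λ=4: (A-λI) row 1 is [-9, 0], so an eigenvector is (0, 1).
General solution: c_1e^(-5t)(-1,-1) + c_2e^(4t)(0,1).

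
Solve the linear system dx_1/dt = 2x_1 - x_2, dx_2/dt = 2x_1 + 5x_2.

Coefficient matrix A = [[2, -1], [2, 5]].
Characteristic polynomial det(A - λI) = λ^2 - 7λ + 12 = 0.
Eigenvalues λ = 3, 4.
For λ=3: (A-λI) row 1 is [-1, -1], so an eigenvector is (-1, 1).
For λ=4: (A-λI) row 1 is [-2, -1], so an eigenvector is (1, -2).
General solution: K_1e^(3t)(-1,1) + K_2e^(4t)(1,-2).

x_1(t) = -K_1e^(3t) + K_2e^(4t), x_2(t) = K_1e^(3t) - 2K_2e^(4t)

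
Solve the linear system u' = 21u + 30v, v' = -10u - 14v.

Coefficient matrix A = [[21, 30], [-10, -14]].
Characteristic polynomial det(A - λI) = λ^2 - 7λ + 6 = 0.
Eigenvalues λ = 1, 6.
For λ=1: (A-λI) row 1 is [20, 30], so an eigenvector is (-3, 2).
For λ=6: (A-λI) row 1 is [15, 30], so an eigenvector is (2, -1).
General solution: C_1e^(t)(-3,2) + C_2e^(6t)(2,-1).

u(t) = -3C_1e^(t) + 2C_2e^(6t), v(t) = 2C_1e^(t) - C_2e^(6t)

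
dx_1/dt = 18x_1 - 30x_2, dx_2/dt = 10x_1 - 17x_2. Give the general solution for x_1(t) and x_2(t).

Coefficient matrix A = [[18, -30], [10, -17]].
Characteristic polynomial det(A - λI) = λ^2 - λ - 6 = 0.
Eigenvalues λ = -2, 3.
For λ=-2: (A-λI) row 1 is [20, -30], so an eigenvector is (3, 2).
For λ=3: (A-λI) row 1 is [15, -30], so an eigenvector is (2, 1).
General solution: C_1e^(-2t)(3,2) + C_2e^(3t)(2,1).

x_1(t) = 3C_1e^(-2t) + 2C_2e^(3t), x_2(t) = 2C_1e^(-2t) + C_2e^(3t)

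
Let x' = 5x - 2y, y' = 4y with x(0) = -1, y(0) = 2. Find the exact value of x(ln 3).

A = [[5,-2],[0,4]]; eigenvalues λ = 4, 5.
Eigenvectors: (-2,-1) for λ=4, (1,0) for λ=5.
From the initial condition, c_1 = -2, c_2 = -5.
x(ln 3) = (-2)(3^4)(-2) + (-5)(3^5)(1) = -891.

-891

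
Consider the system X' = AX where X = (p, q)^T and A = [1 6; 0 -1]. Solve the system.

Coefficient matrix A = [[1, 6], [0, -1]].
Characteristic polynomial det(A - λI) = λ^2 - 1 = 0.
Eigenvalues λ = 1, -1.
For λ=1: (A-λI) row 1 is [0, 6], so an eigenvector is (1, 0).
For λ=-1: (A-λI) row 1 is [2, 6], so an eigenvector is (3, -1).
General solution: K_1e^(t)(1,0) + K_2e^(-t)(3,-1).

p(t) = K_1e^(t) + 3K_2e^(-t), q(t) = -K_2e^(-t)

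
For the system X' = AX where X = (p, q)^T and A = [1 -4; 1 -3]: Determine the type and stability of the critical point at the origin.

stable improper node

A = [[1,-4],[1,-3]]; det(A-λI) = λ^2 + 2λ + 1.
repeated λ = -1 with a single eigenvector.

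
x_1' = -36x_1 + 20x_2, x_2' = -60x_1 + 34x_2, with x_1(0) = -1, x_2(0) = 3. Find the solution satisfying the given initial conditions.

x_1(t) = 9e^(4t) - 10e^(-6t), x_2(t) = 18e^(4t) - 15e^(-6t)

Coefficient matrix A = [[-36, 20], [-60, 34]].
Characteristic polynomial det(A - λI) = λ^2 + 2λ - 24 = 0.
Eigenvalues λ = 4, -6.
For λ=4: (A-λI) row 1 is [-40, 20], so an eigenvector is (-1, -2).
For λ=-6: (A-λI) row 1 is [-30, 20], so an eigenvector is (2, 3).
General solution: c_1e^(4t)(-1,-2) + c_2e^(-6t)(2,3).
Applying x_1(0)=-1, x_2(0)=3 gives c_1=-9, c_2=-5.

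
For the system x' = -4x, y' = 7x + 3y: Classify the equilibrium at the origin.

A = [[-4,0],[7,3]]; det(A-λI) = λ^2 + λ - 12.
λ = -4, 3: opposite signs.

saddle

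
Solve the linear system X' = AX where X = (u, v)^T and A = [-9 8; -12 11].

Coefficient matrix A = [[-9, 8], [-12, 11]].
Characteristic polynomial det(A - λI) = λ^2 - 2λ - 3 = 0.
Eigenvalues λ = -1, 3.
For λ=-1: (A-λI) row 1 is [-8, 8], so an eigenvector is (1, 1).
For λ=3: (A-λI) row 1 is [-12, 8], so an eigenvector is (2, 3).
General solution: c_1e^(-t)(1,1) + c_2e^(3t)(2,3).

u(t) = c_1e^(-t) + 2c_2e^(3t), v(t) = c_1e^(-t) + 3c_2e^(3t)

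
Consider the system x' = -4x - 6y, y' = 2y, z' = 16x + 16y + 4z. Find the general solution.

x(t) = C_1e^(-4t) - C_2e^(2t), y(t) = C_2e^(2t), z(t) = -2C_1e^(-4t) + C_3e^(4t)

Coefficient matrix A = [[-4, -6, 0], [0, 2, 0], [16, 16, 4]].
det(A - λI) = 0 gives eigenvalues λ = -4, 2, 4.
For λ=-4: eigenvector (1,0,-2).
For λ=2: eigenvector (-1,1,0).
For λ=4: eigenvector (0,0,1).
General solution: C_1e^(-4t)(1,0,-2) + C_2e^(2t)(-1,1,0) + C_3e^(4t)(0,0,1).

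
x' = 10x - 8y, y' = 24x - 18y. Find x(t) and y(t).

x(t) = 2K_1e^(-2t) + K_2e^(-6t), y(t) = 3K_1e^(-2t) + 2K_2e^(-6t)

Coefficient matrix A = [[10, -8], [24, -18]].
Characteristic polynomial det(A - λI) = λ^2 + 8λ + 12 = 0.
Eigenvalues λ = -2, -6.
For λ=-2: (A-λI) row 1 is [12, -8], so an eigenvector is (2, 3).
For λ=-6: (A-λI) row 1 is [16, -8], so an eigenvector is (1, 2).
General solution: K_1e^(-2t)(2,3) + K_2e^(-6t)(1,2).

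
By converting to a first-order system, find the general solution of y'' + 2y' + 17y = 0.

y(t) = c_1e^(-t)cos(4t) + c_2e^(-t)sin(4t)

Let x_1 = y, x_2 = y'. Then x_1' = x_2 and x_2' = -17x_1 - 2x_2.
A = [[0,1],[-17,-2]]; det(A-λI) = λ^2 + 2λ + 17.
Eigenvalues λ = -1 ± 4i.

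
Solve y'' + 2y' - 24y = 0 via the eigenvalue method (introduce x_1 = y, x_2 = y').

Let x_1 = y, x_2 = y'. Then x_1' = x_2 and x_2' = 24x_1 - 2x_2.
A = [[0,1],[24,-2]]; det(A-λI) = λ^2 + 2λ - 24.
Eigenvalues λ = 4, -6 with eigenvectors (1,4), (1,-6).

y(t) = c_1e^(4t) + c_2e^(-6t)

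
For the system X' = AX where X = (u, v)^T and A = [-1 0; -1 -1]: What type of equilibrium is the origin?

stable improper node

A = [[-1,0],[-1,-1]]; det(A-λI) = λ^2 + 2λ + 1.
repeated λ = -1 with a single eigenvector.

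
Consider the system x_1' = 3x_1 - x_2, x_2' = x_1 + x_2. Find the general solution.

x_1(t) = -K_1e^(2t) - K_2te^(2t) - 3K_2e^(2t), x_2(t) = -K_1e^(2t) - K_2te^(2t) - 2K_2e^(2t)

Coefficient matrix A = [[3, -1], [1, 1]].
Characteristic polynomial det(A - λI) = λ^2 - 4λ + 4 = 0.
Single eigenvalue λ = 2 with algebraic multiplicity 2.
Eigenvector v = (-1,-1); generalized eigenvector w with (A-λI)w=v is (-3,-2).
General solution: e^(2t)[K_1·v + K_2·(t·v + w)].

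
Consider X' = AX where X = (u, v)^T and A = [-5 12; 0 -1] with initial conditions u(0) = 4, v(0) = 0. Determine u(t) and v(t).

u(t) = 4e^(-5t), v(t) = 0

Coefficient matrix A = [[-5, 12], [0, -1]].
Characteristic polynomial det(A - λI) = λ^2 + 6λ + 5 = 0.
Eigenvalues λ = -1, -5.
For λ=-1: (A-λI) row 1 is [-4, 12], so an eigenvector is (3, 1).
For λ=-5: (A-λI) row 1 is [0, 12], so an eigenvector is (-1, 0).
General solution: c_1e^(-t)(3,1) + c_2e^(-5t)(-1,0).
Applying u(0)=4, v(0)=0 gives c_1=0, c_2=-4.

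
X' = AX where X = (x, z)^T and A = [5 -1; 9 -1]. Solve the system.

x(t) = -c_1e^(2t) - c_2te^(2t) - c_2e^(2t), z(t) = -3c_1e^(2t) - 3c_2te^(2t) - 2c_2e^(2t)

Coefficient matrix A = [[5, -1], [9, -1]].
Characteristic polynomial det(A - λI) = λ^2 - 4λ + 4 = 0.
Single eigenvalue λ = 2 with algebraic multiplicity 2.
Eigenvector v = (-1,-3); generalized eigenvector w with (A-λI)w=v is (-1,-2).
General solution: e^(2t)[c_1·v + c_2·(t·v + w)].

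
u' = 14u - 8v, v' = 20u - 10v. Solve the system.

Coefficient matrix A = [[14, -8], [20, -10]].
Characteristic polynomial det(A - λI) = λ^2 - 4λ + 20 = 0.
Eigenvalues λ = 2 ± 4i (complex conjugate pair).
For λ=2+4i: an eigenvector is (-1,-2) - i(1,1) = (-1 - i, -2 - i).
A real fundamental pair from Re and Im of e^((2+4i)t)v: X_1 = e^(2t)(cos(4t)·(-1,-2) + sin(4t)·(1,1)), X_2 = e^(2t)(sin(4t)·(-1,-2) - cos(4t)·(1,1)).
General solution: c_1X_1 + c_2X_2.

u(t) = c_1e^(2t)sin(4t) - c_1e^(2t)cos(4t) - c_2e^(2t)sin(4t) - c_2e^(2t)cos(4t), v(t) = c_1e^(2t)sin(4t) - 2c_1e^(2t)cos(4t) - 2c_2e^(2t)sin(4t) - c_2e^(2t)cos(4t)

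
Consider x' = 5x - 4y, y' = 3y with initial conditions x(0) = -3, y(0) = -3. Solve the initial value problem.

Coefficient matrix A = [[5, -4], [0, 3]].
Characteristic polynomial det(A - λI) = λ^2 - 8λ + 15 = 0.
Eigenvalues λ = 5, 3.
For λ=5: (A-λI) row 1 is [0, -4], so an eigenvector is (-1, 0).
For λ=3: (A-λI) row 1 is [2, -4], so an eigenvector is (2, 1).
General solution: c_1e^(5t)(-1,0) + c_2e^(3t)(2,1).
Applying x(0)=-3, y(0)=-3 gives c_1=-3, c_2=-3.

x(t) = 3e^(5t) - 6e^(3t), y(t) = -3e^(3t)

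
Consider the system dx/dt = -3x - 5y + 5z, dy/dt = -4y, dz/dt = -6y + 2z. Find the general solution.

Coefficient matrix A = [[-3, -5, 5], [0, -4, 0], [0, -6, 2]].
det(A - λI) = 0 gives eigenvalues λ = -3, 2, -4.
For λ=-3: eigenvector (1,0,0).
For λ=2: eigenvector (1,0,1).
For λ=-4: eigenvector (0,1,1).
General solution: c_1e^(-3t)(1,0,0) + c_2e^(2t)(1,0,1) + c_3e^(-4t)(0,1,1).

x(t) = c_1e^(-3t) + c_2e^(2t), y(t) = c_3e^(-4t), z(t) = c_2e^(2t) + c_3e^(-4t)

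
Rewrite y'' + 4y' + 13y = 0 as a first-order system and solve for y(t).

Let x_1 = y, x_2 = y'. Then x_1' = x_2 and x_2' = -13x_1 - 4x_2.
A = [[0,1],[-13,-4]]; det(A-λI) = λ^2 + 4λ + 13.
Eigenvalues λ = -2 ± 3i.

y(t) = K_1e^(-2t)cos(3t) + K_2e^(-2t)sin(3t)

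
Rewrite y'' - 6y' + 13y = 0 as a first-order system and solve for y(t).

Let x_1 = y, x_2 = y'. Then x_1' = x_2 and x_2' = -13x_1 + 6x_2.
A = [[0,1],[-13,6]]; det(A-λI) = λ^2 - 6λ + 13.
Eigenvalues λ = 3 ± 2i.

y(t) = C_1e^(3t)cos(2t) + C_2e^(3t)sin(2t)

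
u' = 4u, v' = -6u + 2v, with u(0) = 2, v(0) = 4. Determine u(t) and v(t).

u(t) = 2e^(4t), v(t) = -6e^(4t) + 10e^(2t)

Coefficient matrix A = [[4, 0], [-6, 2]].
Characteristic polynomial det(A - λI) = λ^2 - 6λ + 8 = 0.
Eigenvalues λ = 2, 4.
For λ=2: (A-λI) row 1 is [2, 0], so an eigenvector is (0, 1).
For λ=4: (A-λI) row 2 is [-6, -2], so an eigenvector is (-1, 3).
General solution: C_1e^(2t)(0,1) + C_2e^(4t)(-1,3).
Applying u(0)=2, v(0)=4 gives C_1=10, C_2=-2.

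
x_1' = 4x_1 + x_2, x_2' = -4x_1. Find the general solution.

Coefficient matrix A = [[4, 1], [-4, 0]].
Characteristic polynomial det(A - λI) = λ^2 - 4λ + 4 = 0.
Single eigenvalue λ = 2 with algebraic multiplicity 2.
Eigenvector v = (1,-2); generalized eigenvector w with (A-λI)w=v is (0,1).
General solution: e^(2t)[C_1·v + C_2·(t·v + w)].

x_1(t) = C_1e^(2t) + C_2te^(2t), x_2(t) = -2C_1e^(2t) - 2C_2te^(2t) + C_2e^(2t)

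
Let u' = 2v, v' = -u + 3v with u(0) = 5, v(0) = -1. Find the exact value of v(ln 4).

A = [[0,2],[-1,3]]; eigenvalues λ = 1, 2.
Eigenvectors: (-2,-1) for λ=1, (-1,-1) for λ=2.
From the initial condition, c_1 = -6, c_2 = 7.
v(ln 4) = (-6)(4^1)(-1) + (7)(4^2)(-1) = -88.

-88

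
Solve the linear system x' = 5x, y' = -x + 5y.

Coefficient matrix A = [[5, 0], [-1, 5]].
Characteristic polynomial det(A - λI) = λ^2 - 10λ + 25 = 0.
Single eigenvalue λ = 5 with algebraic multiplicity 2.
Eigenvector v = (0,1); generalized eigenvector w with (A-λI)w=v is (-1,1).
General solution: e^(5t)[c_1·v + c_2·(t·v + w)].

x(t) = -c_2e^(5t), y(t) = c_1e^(5t) + c_2te^(5t) + c_2e^(5t)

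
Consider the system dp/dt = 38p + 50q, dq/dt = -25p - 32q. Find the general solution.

Coefficient matrix A = [[38, 50], [-25, -32]].
Characteristic polynomial det(A - λI) = λ^2 - 6λ + 34 = 0.
Eigenvalues λ = 3 ± 5i (complex conjugate pair).
For λ=3+5i: an eigenvector is (3,-2) - i(1,-1) = (3 - i, -2 + i).
A real fundamental pair from Re and Im of e^((3+5i)t)v: X_1 = e^(3t)(cos(5t)·(3,-2) + sin(5t)·(1,-1)), X_2 = e^(3t)(sin(5t)·(3,-2) - cos(5t)·(1,-1)).
General solution: C_1X_1 + C_2X_2.

p(t) = C_1e^(3t)sin(5t) + 3C_1e^(3t)cos(5t) + 3C_2e^(3t)sin(5t) - C_2e^(3t)cos(5t), q(t) = -C_1e^(3t)sin(5t) - 2C_1e^(3t)cos(5t) - 2C_2e^(3t)sin(5t) + C_2e^(3t)cos(5t)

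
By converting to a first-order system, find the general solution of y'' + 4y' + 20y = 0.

y(t) = C_1e^(-2t)cos(4t) + C_2e^(-2t)sin(4t)

Let x_1 = y, x_2 = y'. Then x_1' = x_2 and x_2' = -20x_1 - 4x_2.
A = [[0,1],[-20,-4]]; det(A-λI) = λ^2 + 4λ + 20.
Eigenvalues λ = -2 ± 4i.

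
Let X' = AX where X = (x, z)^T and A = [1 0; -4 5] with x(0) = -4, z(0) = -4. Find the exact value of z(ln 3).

-12

A = [[1,0],[-4,5]]; eigenvalues λ = 5, 1.
Eigenvectors: (0,-1) for λ=5, (1,1) for λ=1.
From the initial condition, c_1 = 0, c_2 = -4.
z(ln 3) = (0)(3^5)(-1) + (-4)(3^1)(1) = -12.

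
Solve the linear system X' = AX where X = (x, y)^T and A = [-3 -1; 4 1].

x(t) = -K_1e^(-t) - K_2te^(-t), y(t) = 2K_1e^(-t) + 2K_2te^(-t) + K_2e^(-t)

Coefficient matrix A = [[-3, -1], [4, 1]].
Characteristic polynomial det(A - λI) = λ^2 + 2λ + 1 = 0.
Single eigenvalue λ = -1 with algebraic multiplicity 2.
Eigenvector v = (-1,2); generalized eigenvector w with (A-λI)w=v is (0,1).
General solution: e^(-t)[K_1·v + K_2·(t·v + w)].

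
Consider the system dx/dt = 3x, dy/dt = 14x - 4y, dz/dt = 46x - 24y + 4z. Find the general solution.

Coefficient matrix A = [[3, 0, 0], [14, -4, 0], [46, -24, 4]].
det(A - λI) = 0 gives eigenvalues λ = 4, -4, 3.
For λ=4: eigenvector (0,0,1).
For λ=-4: eigenvector (0,1,3).
For λ=3: eigenvector (1,2,2).
General solution: c_1e^(4t)(0,0,1) + c_2e^(-4t)(0,1,3) + c_3e^(3t)(1,2,2).

x(t) = c_3e^(3t), y(t) = c_2e^(-4t) + 2c_3e^(3t), z(t) = c_1e^(4t) + 3c_2e^(-4t) + 2c_3e^(3t)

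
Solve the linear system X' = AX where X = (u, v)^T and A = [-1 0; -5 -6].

u(t) = -c_1e^(-t), v(t) = c_1e^(-t) - c_2e^(-6t)

Coefficient matrix A = [[-1, 0], [-5, -6]].
Characteristic polynomial det(A - λI) = λ^2 + 7λ + 6 = 0.
Eigenvalues λ = -1, -6.
For λ=-1: (A-λI) row 2 is [-5, -5], so an eigenvector is (-1, 1).
For λ=-6: (A-λI) row 1 is [5, 0], so an eigenvector is (0, -1).
General solution: c_1e^(-t)(-1,1) + c_2e^(-6t)(0,-1).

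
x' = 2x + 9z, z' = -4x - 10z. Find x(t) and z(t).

x(t) = -3K_1e^(-4t) - 3K_2te^(-4t) + K_2e^(-4t), z(t) = 2K_1e^(-4t) + 2K_2te^(-4t) - K_2e^(-4t)

Coefficient matrix A = [[2, 9], [-4, -10]].
Characteristic polynomial det(A - λI) = λ^2 + 8λ + 16 = 0.
Single eigenvalue λ = -4 with algebraic multiplicity 2.
Eigenvector v = (-3,2); generalized eigenvector w with (A-λI)w=v is (1,-1).
General solution: e^(-4t)[K_1·v + K_2·(t·v + w)].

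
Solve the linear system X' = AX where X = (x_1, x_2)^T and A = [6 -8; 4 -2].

Coefficient matrix A = [[6, -8], [4, -2]].
Characteristic polynomial det(A - λI) = λ^2 - 4λ + 20 = 0.
Eigenvalues λ = 2 ± 4i (complex conjugate pair).
For λ=2+4i: an eigenvector is (1,1) - i(-1,0) = (1 + i, 1).
A real fundamental pair from Re and Im of e^((2+4i)t)v: X_1 = e^(2t)(cos(4t)·(1,1) + sin(4t)·(-1,0)), X_2 = e^(2t)(sin(4t)·(1,1) - cos(4t)·(-1,0)).
General solution: C_1X_1 + C_2X_2.

x_1(t) = -C_1e^(2t)sin(4t) + C_1e^(2t)cos(4t) + C_2e^(2t)sin(4t) + C_2e^(2t)cos(4t), x_2(t) = C_1e^(2t)cos(4t) + C_2e^(2t)sin(4t)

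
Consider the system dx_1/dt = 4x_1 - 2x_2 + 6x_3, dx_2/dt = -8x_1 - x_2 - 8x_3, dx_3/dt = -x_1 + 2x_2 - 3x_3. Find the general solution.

Coefficient matrix A = [[4, -2, 6], [-8, -1, -8], [-1, 2, -3]].
det(A - λI) = 0 gives eigenvalues λ = 3, -1, -2.
For λ=3: eigenvector (2,-2,-1).
For λ=-1: eigenvector (-2,1,2).
For λ=-2: eigenvector (-1,0,1).
General solution: K_1e^(3t)(2,-2,-1) + K_2e^(-t)(-2,1,2) + K_3e^(-2t)(-1,0,1).

x_1(t) = 2K_1e^(3t) - 2K_2e^(-t) - K_3e^(-2t), x_2(t) = -2K_1e^(3t) + K_2e^(-t), x_3(t) = -K_1e^(3t) + 2K_2e^(-t) + K_3e^(-2t)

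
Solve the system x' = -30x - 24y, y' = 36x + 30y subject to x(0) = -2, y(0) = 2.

Coefficient matrix A = [[-30, -24], [36, 30]].
Characteristic polynomial det(A - λI) = λ^2 - 36 = 0.
Eigenvalues λ = 6, -6.
For λ=6: (A-λI) row 1 is [-36, -24], so an eigenvector is (-2, 3).
For λ=-6: (A-λI) row 1 is [-24, -24], so an eigenvector is (-1, 1).
General solution: K_1e^(6t)(-2,3) + K_2e^(-6t)(-1,1).
Applying x(0)=-2, y(0)=2 gives K_1=0, K_2=2.

x(t) = -2e^(-6t), y(t) = 2e^(-6t)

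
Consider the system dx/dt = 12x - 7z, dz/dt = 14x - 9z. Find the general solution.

Coefficient matrix A = [[12, -7], [14, -9]].
Characteristic polynomial det(A - λI) = λ^2 - 3λ - 10 = 0.
Eigenvalues λ = 5, -2.
For λ=5: (A-λI) row 1 is [7, -7], so an eigenvector is (1, 1).
For λ=-2: (A-λI) row 1 is [14, -7], so an eigenvector is (-1, -2).
General solution: c_1e^(5t)(1,1) + c_2e^(-2t)(-1,-2).

x(t) = c_1e^(5t) - c_2e^(-2t), z(t) = c_1e^(5t) - 2c_2e^(-2t)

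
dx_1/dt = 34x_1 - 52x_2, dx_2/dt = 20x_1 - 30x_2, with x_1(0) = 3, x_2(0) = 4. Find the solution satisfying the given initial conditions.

Coefficient matrix A = [[34, -52], [20, -30]].
Characteristic polynomial det(A - λI) = λ^2 - 4λ + 20 = 0.
Eigenvalues λ = 2 ± 4i (complex conjugate pair).
For λ=2+4i: an eigenvector is (-2,-1) - i(-3,-2) = (-2 + 3i, -1 + 2i).
A real fundamental pair from Re and Im of e^((2+4i)t)v: X_1 = e^(2t)(cos(4t)·(-2,-1) + sin(4t)·(-3,-2)), X_2 = e^(2t)(sin(4t)·(-2,-1) - cos(4t)·(-3,-2)).
General solution: c_1X_1 + c_2X_2.
Applying x_1(0)=3, x_2(0)=4 gives c_1=6, c_2=5.

x_1(t) = -28e^(2t)sin(4t) + 3e^(2t)cos(4t), x_2(t) = -17e^(2t)sin(4t) + 4e^(2t)cos(4t)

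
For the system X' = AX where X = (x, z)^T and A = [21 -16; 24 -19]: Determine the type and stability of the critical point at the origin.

A = [[21,-16],[24,-19]]; det(A-λI) = λ^2 - 2λ - 15.
λ = 5, -3: opposite signs.

saddle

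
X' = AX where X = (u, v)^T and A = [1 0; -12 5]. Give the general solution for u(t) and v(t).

Coefficient matrix A = [[1, 0], [-12, 5]].
Characteristic polynomial det(A - λI) = λ^2 - 6λ + 5 = 0.
Eigenvalues λ = 1, 5.
For λ=1: (A-λI) row 2 is [-12, 4], so an eigenvector is (-1, -3).
For λ=5: (A-λI) row 1 is [-4, 0], so an eigenvector is (0, 1).
General solution: K_1e^(t)(-1,-3) + K_2e^(5t)(0,1).

u(t) = -K_1e^(t), v(t) = -3K_1e^(t) + K_2e^(5t)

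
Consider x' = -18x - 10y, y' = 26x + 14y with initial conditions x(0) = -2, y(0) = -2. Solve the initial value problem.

x(t) = 26e^(-2t)sin(2t) - 2e^(-2t)cos(2t), y(t) = -42e^(-2t)sin(2t) - 2e^(-2t)cos(2t)

Coefficient matrix A = [[-18, -10], [26, 14]].
Characteristic polynomial det(A - λI) = λ^2 + 4λ + 8 = 0.
Eigenvalues λ = -2 ± 2i (complex conjugate pair).
For λ=-2+2i: an eigenvector is (1,-2) - i(2,-3) = (1 - 2i, -2 + 3i).
A real fundamental pair from Re and Im of e^((-2+2i)t)v: X_1 = e^(-2t)(cos(2t)·(1,-2) + sin(2t)·(2,-3)), X_2 = e^(-2t)(sin(2t)·(1,-2) - cos(2t)·(2,-3)).
General solution: K_1X_1 + K_2X_2.
Applying x(0)=-2, y(0)=-2 gives K_1=10, K_2=6.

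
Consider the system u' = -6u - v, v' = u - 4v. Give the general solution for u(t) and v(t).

Coefficient matrix A = [[-6, -1], [1, -4]].
Characteristic polynomial det(A - λI) = λ^2 + 10λ + 25 = 0.
Single eigenvalue λ = -5 with algebraic multiplicity 2.
Eigenvector v = (-1,1); generalized eigenvector w with (A-λI)w=v is (2,-1).
General solution: e^(-5t)[C_1·v + C_2·(t·v + w)].

u(t) = -C_1e^(-5t) - C_2te^(-5t) + 2C_2e^(-5t), v(t) = C_1e^(-5t) + C_2te^(-5t) - C_2e^(-5t)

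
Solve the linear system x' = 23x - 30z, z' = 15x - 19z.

Coefficient matrix A = [[23, -30], [15, -19]].
Characteristic polynomial det(A - λI) = λ^2 - 4λ + 13 = 0.
Eigenvalues λ = 2 ± 3i (complex conjugate pair).
For λ=2+3i: an eigenvector is (1,1) - i(-3,-2) = (1 + 3i, 1 + 2i).
A real fundamental pair from Re and Im of e^((2+3i)t)v: X_1 = e^(2t)(cos(3t)·(1,1) + sin(3t)·(-3,-2)), X_2 = e^(2t)(sin(3t)·(1,1) - cos(3t)·(-3,-2)).
General solution: C_1X_1 + C_2X_2.

x(t) = -3C_1e^(2t)sin(3t) + C_1e^(2t)cos(3t) + C_2e^(2t)sin(3t) + 3C_2e^(2t)cos(3t), z(t) = -2C_1e^(2t)sin(3t) + C_1e^(2t)cos(3t) + C_2e^(2t)sin(3t) + 2C_2e^(2t)cos(3t)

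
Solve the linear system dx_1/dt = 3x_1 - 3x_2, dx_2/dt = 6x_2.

Coefficient matrix A = [[3, -3], [0, 6]].
Characteristic polynomial det(A - λI) = λ^2 - 9λ + 18 = 0.
Eigenvalues λ = 3, 6.
For λ=3: (A-λI) row 1 is [0, -3], so an eigenvector is (1, 0).
For λ=6: (A-λI) row 1 is [-3, -3], so an eigenvector is (-1, 1).
General solution: C_1e^(3t)(1,0) + C_2e^(6t)(-1,1).

x_1(t) = C_1e^(3t) - C_2e^(6t), x_2(t) = C_2e^(6t)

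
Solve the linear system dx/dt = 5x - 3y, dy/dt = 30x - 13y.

Coefficient matrix A = [[5, -3], [30, -13]].
Characteristic polynomial det(A - λI) = λ^2 + 8λ + 25 = 0.
Eigenvalues λ = -4 ± 3i (complex conjugate pair).
For λ=-4+3i: an eigenvector is (0,-1) - i(1,3) = (0 - i, -1 - 3i).
A real fundamental pair from Re and Im of e^((-4+3i)t)v: X_1 = e^(-4t)(cos(3t)·(0,-1) + sin(3t)·(1,3)), X_2 = e^(-4t)(sin(3t)·(0,-1) - cos(3t)·(1,3)).
General solution: K_1X_1 + K_2X_2.

x(t) = K_1e^(-4t)sin(3t) - K_2e^(-4t)cos(3t), y(t) = 3K_1e^(-4t)sin(3t) - K_1e^(-4t)cos(3t) - K_2e^(-4t)sin(3t) - 3K_2e^(-4t)cos(3t)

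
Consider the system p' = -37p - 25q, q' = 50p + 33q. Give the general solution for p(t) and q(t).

p(t) = -2C_1e^(-2t)sin(5t) + C_1e^(-2t)cos(5t) + C_2e^(-2t)sin(5t) + 2C_2e^(-2t)cos(5t), q(t) = 3C_1e^(-2t)sin(5t) - C_1e^(-2t)cos(5t) - C_2e^(-2t)sin(5t) - 3C_2e^(-2t)cos(5t)

Coefficient matrix A = [[-37, -25], [50, 33]].
Characteristic polynomial det(A - λI) = λ^2 + 4λ + 29 = 0.
Eigenvalues λ = -2 ± 5i (complex conjugate pair).
For λ=-2+5i: an eigenvector is (1,-1) - i(-2,3) = (1 + 2i, -1 - 3i).
A real fundamental pair from Re and Im of e^((-2+5i)t)v: X_1 = e^(-2t)(cos(5t)·(1,-1) + sin(5t)·(-2,3)), X_2 = e^(-2t)(sin(5t)·(1,-1) - cos(5t)·(-2,3)).
General solution: C_1X_1 + C_2X_2.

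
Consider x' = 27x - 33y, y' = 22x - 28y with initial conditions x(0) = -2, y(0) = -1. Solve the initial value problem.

x(t) = -3e^(5t) + e^(-6t), y(t) = -2e^(5t) + e^(-6t)

Coefficient matrix A = [[27, -33], [22, -28]].
Characteristic polynomial det(A - λI) = λ^2 + λ - 30 = 0.
Eigenvalues λ = 5, -6.
For λ=5: (A-λI) row 1 is [22, -33], so an eigenvector is (-3, -2).
For λ=-6: (A-λI) row 1 is [33, -33], so an eigenvector is (1, 1).
General solution: K_1e^(5t)(-3,-2) + K_2e^(-6t)(1,1).
Applying x(0)=-2, y(0)=-1 gives K_1=1, K_2=1.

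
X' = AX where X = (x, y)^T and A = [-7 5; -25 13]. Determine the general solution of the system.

Coefficient matrix A = [[-7, 5], [-25, 13]].
Characteristic polynomial det(A - λI) = λ^2 - 6λ + 34 = 0.
Eigenvalues λ = 3 ± 5i (complex conjugate pair).
For λ=3+5i: an eigenvector is (-1,-2) - i(0,1) = (-1, -2 - i).
A real fundamental pair from Re and Im of e^((3+5i)t)v: X_1 = e^(3t)(cos(5t)·(-1,-2) + sin(5t)·(0,1)), X_2 = e^(3t)(sin(5t)·(-1,-2) - cos(5t)·(0,1)).
General solution: K_1X_1 + K_2X_2.

x(t) = -K_1e^(3t)cos(5t) - K_2e^(3t)sin(5t), y(t) = K_1e^(3t)sin(5t) - 2K_1e^(3t)cos(5t) - 2K_2e^(3t)sin(5t) - K_2e^(3t)cos(5t)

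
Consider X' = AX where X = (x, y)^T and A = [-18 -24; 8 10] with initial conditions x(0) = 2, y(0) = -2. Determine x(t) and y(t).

x(t) = 6e^(-2t) - 4e^(-6t), y(t) = -4e^(-2t) + 2e^(-6t)

Coefficient matrix A = [[-18, -24], [8, 10]].
Characteristic polynomial det(A - λI) = λ^2 + 8λ + 12 = 0.
Eigenvalues λ = -2, -6.
For λ=-2: (A-λI) row 1 is [-16, -24], so an eigenvector is (-3, 2).
For λ=-6: (A-λI) row 1 is [-12, -24], so an eigenvector is (-2, 1).
General solution: C_1e^(-2t)(-3,2) + C_2e^(-6t)(-2,1).
Applying x(0)=2, y(0)=-2 gives C_1=-2, C_2=2.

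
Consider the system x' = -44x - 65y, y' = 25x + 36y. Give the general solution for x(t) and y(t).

Coefficient matrix A = [[-44, -65], [25, 36]].
Characteristic polynomial det(A - λI) = λ^2 + 8λ + 41 = 0.
Eigenvalues λ = -4 ± 5i (complex conjugate pair).
For λ=-4+5i: an eigenvector is (2,-1) - i(-3,2) = (2 + 3i, -1 - 2i).
A real fundamental pair from Re and Im of e^((-4+5i)t)v: X_1 = e^(-4t)(cos(5t)·(2,-1) + sin(5t)·(-3,2)), X_2 = e^(-4t)(sin(5t)·(2,-1) - cos(5t)·(-3,2)).
General solution: C_1X_1 + C_2X_2.

x(t) = -3C_1e^(-4t)sin(5t) + 2C_1e^(-4t)cos(5t) + 2C_2e^(-4t)sin(5t) + 3C_2e^(-4t)cos(5t), y(t) = 2C_1e^(-4t)sin(5t) - C_1e^(-4t)cos(5t) - C_2e^(-4t)sin(5t) - 2C_2e^(-4t)cos(5t)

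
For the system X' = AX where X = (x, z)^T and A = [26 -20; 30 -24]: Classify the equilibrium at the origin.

saddle

A = [[26,-20],[30,-24]]; det(A-λI) = λ^2 - 2λ - 24.
λ = 6, -4: opposite signs.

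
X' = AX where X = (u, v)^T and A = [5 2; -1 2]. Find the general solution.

u(t) = K_1e^(3t) - 2K_2e^(4t), v(t) = -K_1e^(3t) + K_2e^(4t)

Coefficient matrix A = [[5, 2], [-1, 2]].
Characteristic polynomial det(A - λI) = λ^2 - 7λ + 12 = 0.
Eigenvalues λ = 3, 4.
For λ=3: (A-λI) row 1 is [2, 2], so an eigenvector is (1, -1).
For λ=4: (A-λI) row 1 is [1, 2], so an eigenvector is (-2, 1).
General solution: K_1e^(3t)(1,-1) + K_2e^(4t)(-2,1).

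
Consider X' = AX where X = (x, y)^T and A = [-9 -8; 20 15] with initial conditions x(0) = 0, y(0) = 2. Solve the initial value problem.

x(t) = -4e^(3t)sin(4t), y(t) = 6e^(3t)sin(4t) + 2e^(3t)cos(4t)

Coefficient matrix A = [[-9, -8], [20, 15]].
Characteristic polynomial det(A - λI) = λ^2 - 6λ + 25 = 0.
Eigenvalues λ = 3 ± 4i (complex conjugate pair).
For λ=3+4i: an eigenvector is (-1,1) - i(1,-2) = (-1 - i, 1 + 2i).
A real fundamental pair from Re and Im of e^((3+4i)t)v: X_1 = e^(3t)(cos(4t)·(-1,1) + sin(4t)·(1,-2)), X_2 = e^(3t)(sin(4t)·(-1,1) - cos(4t)·(1,-2)).
General solution: C_1X_1 + C_2X_2.
Applying x(0)=0, y(0)=2 gives C_1=-2, C_2=2.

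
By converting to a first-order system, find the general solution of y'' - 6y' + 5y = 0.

Let x_1 = y, x_2 = y'. Then x_1' = x_2 and x_2' = -5x_1 + 6x_2.
A = [[0,1],[-5,6]]; det(A-λI) = λ^2 - 6λ + 5.
Eigenvalues λ = 5, 1 with eigenvectors (1,5), (1,1).

y(t) = c_1e^(5t) + c_2e^(t)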